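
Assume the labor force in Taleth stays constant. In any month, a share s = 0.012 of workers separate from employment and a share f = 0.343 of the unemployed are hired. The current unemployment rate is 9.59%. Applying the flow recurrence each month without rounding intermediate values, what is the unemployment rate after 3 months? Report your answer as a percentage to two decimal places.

Unemployment rate after three months ≈ 5.05%.

With a fixed labor force, u_{t+1} = u_t + s·(1−u_t) − f·u_t = u_t·(1−s−f) + s.
Here 1−s−f = 0.645 and s = 0.012.
u_1 = 0.095900 × 0.645 + 0.012 = 0.073856.
u_2 = 0.073856 × 0.645 + 0.012 = 0.059637.
u_3 = 0.059637 × 0.645 + 0.012 = 0.050466.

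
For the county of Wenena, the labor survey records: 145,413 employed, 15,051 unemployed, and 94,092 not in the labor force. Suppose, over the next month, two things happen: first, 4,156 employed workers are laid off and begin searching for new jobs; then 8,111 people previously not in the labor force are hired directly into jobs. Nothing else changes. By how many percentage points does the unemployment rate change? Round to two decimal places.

The unemployment rate changes by +2.01 percentage points.

Initially, labor force = 145,413 + 15,051 = 160,464, so u = 15,051/160,464 = 9.38%.
After the first change, employed falls and unemployed rises by 4,156; labor force unchanged → E = 141,257, U = 19,207, labor force = 160,464.
After the second change, employed and labor force both rise by 8,111; unemployed unchanged → E = 149,368, U = 19,207, labor force = 168,575.
New unemployment rate = 19,207 / 168,575 = 11.39%.
Change = 11.39% − 9.38% = +2.01 percentage points.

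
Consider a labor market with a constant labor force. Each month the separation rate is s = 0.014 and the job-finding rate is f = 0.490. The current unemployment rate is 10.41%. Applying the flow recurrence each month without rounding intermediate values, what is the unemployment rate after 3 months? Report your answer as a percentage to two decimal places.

With a fixed labor force, u_{t+1} = u_t + s·(1−u_t) − f·u_t = u_t·(1−s−f) + s.
Here 1−s−f = 0.496 and s = 0.014.
u_1 = 0.104100 × 0.496 + 0.014 = 0.065634.
u_2 = 0.065634 × 0.496 + 0.014 = 0.046554.
u_3 = 0.046554 × 0.496 + 0.014 = 0.037091.

Unemployment rate after three months ≈ 3.71%.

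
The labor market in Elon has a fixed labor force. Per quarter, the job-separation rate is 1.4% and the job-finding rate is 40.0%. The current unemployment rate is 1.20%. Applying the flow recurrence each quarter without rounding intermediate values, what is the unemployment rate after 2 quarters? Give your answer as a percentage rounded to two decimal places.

With a fixed labor force, u_{t+1} = u_t + s·(1−u_t) − f·u_t = u_t·(1−s−f) + s.
Here 1−s−f = 0.586 and s = 0.014.
u_1 = 0.012000 × 0.586 + 0.014 = 0.021032.
u_2 = 0.021032 × 0.586 + 0.014 = 0.026325.

Unemployment rate after two quarters ≈ 2.63%.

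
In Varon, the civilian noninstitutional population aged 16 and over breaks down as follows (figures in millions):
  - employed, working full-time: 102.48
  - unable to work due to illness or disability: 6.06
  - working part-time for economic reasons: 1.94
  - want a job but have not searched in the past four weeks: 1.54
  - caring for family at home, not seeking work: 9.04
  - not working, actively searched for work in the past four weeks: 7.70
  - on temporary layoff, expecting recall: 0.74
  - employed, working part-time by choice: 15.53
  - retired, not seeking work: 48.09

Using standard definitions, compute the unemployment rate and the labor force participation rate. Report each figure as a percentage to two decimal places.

Unemployment rate ≈ 6.57%; labor force participation rate ≈ 66.48%.

Employed = 102.48 + 1.94 + 15.53 = 119.95 million (anyone who worked, including part-time for economic reasons, counts as employed).
Unemployed = 7.70 + 0.74 = 8.44 million (jobless and actively searching, or on temporary layoff).
Labor force = 119.95 + 8.44 = 128.39 million.
Not in labor force = 6.06 + 1.54 + 9.04 + 48.09 = 64.73 million (those not working and not actively searching are outside the labor force — including those who want a job but have given up searching).
Civilian working-age population = 128.39 + 64.73 = 193.12 million.
Unemployment rate = 8.44 / 128.39 = 6.57%.
Labor force participation rate = 128.39 / 193.12 = 66.48%.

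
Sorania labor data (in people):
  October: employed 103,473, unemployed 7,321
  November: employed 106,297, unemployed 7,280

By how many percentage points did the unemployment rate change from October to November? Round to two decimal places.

The unemployment rate changed by −0.20 percentage points.

October: labor force = 103,473 + 7,321 = 110,794; u = 7,321/110,794 = 6.61%.
November: labor force = 106,297 + 7,280 = 113,577; u = 7,280/113,577 = 6.41%.
Change = 6.41% − 6.61% = −0.20 pp.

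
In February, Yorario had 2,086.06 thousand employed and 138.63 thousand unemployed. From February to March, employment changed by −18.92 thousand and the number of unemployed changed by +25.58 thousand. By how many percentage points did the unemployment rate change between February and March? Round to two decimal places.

The unemployment rate changed by +1.13 percentage points.

February: labor force = 2,086.06 + 138.63 = 2,224.69; u = 138.63/2,224.69 = 6.23%.
March: labor force = 2,067.14 + 164.21 = 2,231.35; u = 164.21/2,231.35 = 7.36%.
Change = 7.36% − 6.23% = +1.13 pp.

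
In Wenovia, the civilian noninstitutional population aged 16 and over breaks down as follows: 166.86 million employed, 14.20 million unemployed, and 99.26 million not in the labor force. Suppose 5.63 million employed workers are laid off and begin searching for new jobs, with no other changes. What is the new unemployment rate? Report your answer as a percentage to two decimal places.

New unemployment rate ≈ 10.95%.

Initially, labor force = 166.86 + 14.20 = 181.06 million, so u = 14.20/181.06 = 7.84%.
After the change, employed falls and unemployed rises by 5.63; labor force unchanged → E = 161.23, U = 19.83, labor force = 181.06 million.
New unemployment rate = 19.83 / 181.06 = 10.95%.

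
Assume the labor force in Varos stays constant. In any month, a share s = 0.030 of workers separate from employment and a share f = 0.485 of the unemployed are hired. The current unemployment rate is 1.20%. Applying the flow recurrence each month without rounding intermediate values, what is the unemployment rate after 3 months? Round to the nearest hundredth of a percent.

With a fixed labor force, u_{t+1} = u_t + s·(1−u_t) − f·u_t = u_t·(1−s−f) + s.
Here 1−s−f = 0.485 and s = 0.030.
u_1 = 0.012000 × 0.485 + 0.030 = 0.035820.
u_2 = 0.035820 × 0.485 + 0.030 = 0.047373.
u_3 = 0.047373 × 0.485 + 0.030 = 0.052976.

Unemployment rate after three months ≈ 5.30%.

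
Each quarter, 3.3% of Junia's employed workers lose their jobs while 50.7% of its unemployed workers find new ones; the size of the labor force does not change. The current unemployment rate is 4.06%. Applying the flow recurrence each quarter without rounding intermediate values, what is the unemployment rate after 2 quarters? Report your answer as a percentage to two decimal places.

Unemployment rate after two quarters ≈ 5.68%.

With a fixed labor force, u_{t+1} = u_t + s·(1−u_t) − f·u_t = u_t·(1−s−f) + s.
Here 1−s−f = 0.460 and s = 0.033.
u_1 = 0.040600 × 0.460 + 0.033 = 0.051676.
u_2 = 0.051676 × 0.460 + 0.033 = 0.056771.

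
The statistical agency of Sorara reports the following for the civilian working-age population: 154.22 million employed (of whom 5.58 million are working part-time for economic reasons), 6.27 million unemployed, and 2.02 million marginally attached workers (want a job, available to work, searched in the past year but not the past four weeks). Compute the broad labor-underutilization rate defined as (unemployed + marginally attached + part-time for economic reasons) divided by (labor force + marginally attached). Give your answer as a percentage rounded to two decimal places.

Broad underutilization rate ≈ 8.53%.

Labor force = 154.22 + 6.27 = 160.49 million.
Numerator = 6.27 + 2.02 + 5.58 = 13.87 million.
Denominator = 160.49 + 2.02 = 162.51 million.
Broad rate = 13.87 / 162.51 = 8.53%.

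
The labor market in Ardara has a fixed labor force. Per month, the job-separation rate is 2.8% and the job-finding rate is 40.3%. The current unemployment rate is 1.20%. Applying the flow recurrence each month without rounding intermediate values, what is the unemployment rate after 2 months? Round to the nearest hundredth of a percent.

With a fixed labor force, u_{t+1} = u_t + s·(1−u_t) − f·u_t = u_t·(1−s−f) + s.
Here 1−s−f = 0.569 and s = 0.028.
u_1 = 0.012000 × 0.569 + 0.028 = 0.034828.
u_2 = 0.034828 × 0.569 + 0.028 = 0.047817.

Unemployment rate after two months ≈ 4.78%.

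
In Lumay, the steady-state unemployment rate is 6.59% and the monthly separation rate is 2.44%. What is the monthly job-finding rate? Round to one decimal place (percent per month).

Job-finding rate ≈ 34.6% per month.

From u* = s/(s+f): f = s·(1−u)/u.
f = 2.44 × (1 − 0.0659) / 0.0659 = 2.2792 / 0.0659 ≈ 34.6% per month.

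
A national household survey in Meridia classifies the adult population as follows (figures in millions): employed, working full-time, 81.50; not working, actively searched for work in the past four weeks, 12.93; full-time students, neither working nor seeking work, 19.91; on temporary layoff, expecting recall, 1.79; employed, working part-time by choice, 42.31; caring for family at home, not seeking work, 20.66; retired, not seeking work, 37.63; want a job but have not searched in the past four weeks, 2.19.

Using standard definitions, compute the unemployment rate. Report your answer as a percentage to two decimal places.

Employed = 81.50 + 42.31 = 123.81 million.
Unemployed = 12.93 + 1.79 = 14.72 million (jobless and actively searching, or on temporary layoff).
Labor force = 123.81 + 14.72 = 138.53 million.
Unemployment rate = 14.72 / 138.53 = 10.63%.

Unemployment rate ≈ 10.63%.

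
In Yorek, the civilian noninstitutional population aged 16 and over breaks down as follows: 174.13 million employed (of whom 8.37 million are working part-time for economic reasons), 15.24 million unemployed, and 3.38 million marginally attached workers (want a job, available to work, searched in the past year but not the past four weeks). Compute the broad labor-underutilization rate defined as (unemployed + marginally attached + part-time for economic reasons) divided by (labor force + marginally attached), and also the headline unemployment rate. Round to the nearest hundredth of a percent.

Labor force = 174.13 + 15.24 = 189.37 million.
Numerator = 15.24 + 3.38 + 8.37 = 26.99 million.
Denominator = 189.37 + 3.38 = 192.75 million.
Broad rate = 26.99 / 192.75 = 14.00%.
Headline unemployment rate = 15.24 / 189.37 = 8.05%.

Broad underutilization rate ≈ 14.00%; headline unemployment rate ≈ 8.05%.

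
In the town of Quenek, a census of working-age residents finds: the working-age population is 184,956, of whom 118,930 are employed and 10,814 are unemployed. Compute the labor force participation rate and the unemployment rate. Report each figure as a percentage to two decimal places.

Labor force = employed + unemployed = 118,930 + 10,814 = 129,744.
Unemployment rate = 10,814 / 129,744 = 8.33%.
Labor force participation rate = 129,744 / 184,956 = 70.15%.

Labor force participation rate ≈ 70.15%; unemployment rate ≈ 8.33%.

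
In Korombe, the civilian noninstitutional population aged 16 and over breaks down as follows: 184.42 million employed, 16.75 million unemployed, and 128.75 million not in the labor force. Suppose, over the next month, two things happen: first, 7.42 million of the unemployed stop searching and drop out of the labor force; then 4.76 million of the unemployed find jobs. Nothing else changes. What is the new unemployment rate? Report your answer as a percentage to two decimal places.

New unemployment rate ≈ 2.36%.

Initially, labor force = 184.42 + 16.75 = 201.17 million, so u = 16.75/201.17 = 8.33%.
After the first change, unemployed and labor force both fall by 7.42 → E = 184.42, U = 9.33, labor force = 193.75 million.
After the second change, unemployed falls and employed rises by 4.76; labor force unchanged → E = 189.18, U = 4.57, labor force = 193.75 million.
New unemployment rate = 4.57 / 193.75 = 2.36%.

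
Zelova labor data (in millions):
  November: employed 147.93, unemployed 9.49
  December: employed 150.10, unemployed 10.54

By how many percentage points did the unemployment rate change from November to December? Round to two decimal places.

November: labor force = 147.93 + 9.49 = 157.42; u = 9.49/157.42 = 6.03%.
December: labor force = 150.10 + 10.54 = 160.64; u = 10.54/160.64 = 6.56%.
Change = 6.56% − 6.03% = +0.53 pp.

The unemployment rate changed by +0.53 percentage points.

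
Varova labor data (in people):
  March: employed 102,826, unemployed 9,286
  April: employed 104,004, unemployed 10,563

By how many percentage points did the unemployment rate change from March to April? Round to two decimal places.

The unemployment rate changed by +0.94 percentage points.

March: labor force = 102,826 + 9,286 = 112,112; u = 9,286/112,112 = 8.28%.
April: labor force = 104,004 + 10,563 = 114,567; u = 10,563/114,567 = 9.22%.
Change = 9.22% − 8.28% = +0.94 pp.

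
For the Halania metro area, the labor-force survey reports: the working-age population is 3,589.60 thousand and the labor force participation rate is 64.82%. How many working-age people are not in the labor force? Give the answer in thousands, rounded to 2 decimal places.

Share not in the labor force = 1 − 0.6482 = 0.3518.
Not in labor force = 0.3518 × 3,589.60 ≈ 1,262.82 thousand.

About 1,262.82 thousand are not in the labor force.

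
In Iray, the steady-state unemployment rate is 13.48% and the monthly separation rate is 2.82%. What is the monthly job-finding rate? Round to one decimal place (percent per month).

From u* = s/(s+f): f = s·(1−u)/u.
f = 2.82 × (1 − 0.1348) / 0.1348 = 2.4399 / 0.1348 ≈ 18.1% per month.

Job-finding rate ≈ 18.1% per month.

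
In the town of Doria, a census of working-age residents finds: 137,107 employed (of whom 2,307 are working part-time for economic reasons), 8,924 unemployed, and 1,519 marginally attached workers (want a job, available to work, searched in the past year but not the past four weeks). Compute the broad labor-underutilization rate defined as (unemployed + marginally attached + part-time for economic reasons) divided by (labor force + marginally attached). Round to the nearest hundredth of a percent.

Labor force = 137,107 + 8,924 = 146,031.
Numerator = 8,924 + 1,519 + 2,307 = 12,750.
Denominator = 146,031 + 1,519 = 147,550.
Broad rate = 12,750 / 147,550 = 8.64%.

Broad underutilization rate ≈ 8.64%.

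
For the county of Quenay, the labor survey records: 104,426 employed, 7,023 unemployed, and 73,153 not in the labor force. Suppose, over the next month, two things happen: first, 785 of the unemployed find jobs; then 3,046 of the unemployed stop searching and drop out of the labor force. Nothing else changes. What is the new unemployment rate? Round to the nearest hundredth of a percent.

Initially, labor force = 104,426 + 7,023 = 111,449, so u = 7,023/111,449 = 6.30%.
After the first change, unemployed falls and employed rises by 785; labor force unchanged → E = 105,211, U = 6,238, labor force = 111,449.
After the second change, unemployed and labor force both fall by 3,046 → E = 105,211, U = 3,192, labor force = 108,403.
New unemployment rate = 3,192 / 108,403 = 2.94%.

New unemployment rate ≈ 2.94%.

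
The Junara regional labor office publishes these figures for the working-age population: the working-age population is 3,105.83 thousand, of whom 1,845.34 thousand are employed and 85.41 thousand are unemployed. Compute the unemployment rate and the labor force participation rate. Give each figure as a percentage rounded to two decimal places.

Labor force = employed + unemployed = 1,845.34 + 85.41 = 1,930.75 thousand.
Unemployment rate = 85.41 / 1,930.75 = 4.42%.
Labor force participation rate = 1,930.75 / 3,105.83 = 62.17%.

Unemployment rate ≈ 4.42%; labor force participation rate ≈ 62.17%.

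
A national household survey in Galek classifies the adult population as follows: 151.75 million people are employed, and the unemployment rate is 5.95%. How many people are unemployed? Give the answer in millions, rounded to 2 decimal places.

Let U be the number unemployed. The labor force is E + U, and U/(E+U) = 0.0595.
So U = 0.0595 × 151.75 / (1 − 0.0595) = 9.0291 / 0.9405 ≈ 9.60 million.

About 9.60 million are unemployed.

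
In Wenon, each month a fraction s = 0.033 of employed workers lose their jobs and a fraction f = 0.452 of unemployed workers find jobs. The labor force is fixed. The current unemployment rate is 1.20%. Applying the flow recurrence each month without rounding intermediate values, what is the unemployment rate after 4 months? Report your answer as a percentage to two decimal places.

With a fixed labor force, u_{t+1} = u_t + s·(1−u_t) − f·u_t = u_t·(1−s−f) + s.
Here 1−s−f = 0.515 and s = 0.033.
u_1 = 0.012000 × 0.515 + 0.033 = 0.039180.
u_2 = 0.039180 × 0.515 + 0.033 = 0.053178.
u_3 = 0.053178 × 0.515 + 0.033 = 0.060387.
u_4 = 0.060387 × 0.515 + 0.033 = 0.064099.

Unemployment rate after four months ≈ 6.41%.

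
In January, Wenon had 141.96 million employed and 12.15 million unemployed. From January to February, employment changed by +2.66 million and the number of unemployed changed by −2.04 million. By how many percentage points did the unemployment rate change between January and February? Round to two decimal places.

The unemployment rate changed by −1.35 percentage points.

January: labor force = 141.96 + 12.15 = 154.11; u = 12.15/154.11 = 7.88%.
February: labor force = 144.62 + 10.11 = 154.73; u = 10.11/154.73 = 6.53%.
Change = 6.53% − 7.88% = −1.35 pp.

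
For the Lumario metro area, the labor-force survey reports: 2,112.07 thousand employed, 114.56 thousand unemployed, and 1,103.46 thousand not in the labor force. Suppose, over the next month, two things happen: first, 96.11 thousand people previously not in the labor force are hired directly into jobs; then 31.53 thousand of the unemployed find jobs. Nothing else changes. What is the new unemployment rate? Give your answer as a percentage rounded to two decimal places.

New unemployment rate ≈ 3.57%.

Initially, labor force = 2,112.07 + 114.56 = 2,226.63 thousand, so u = 114.56/2,226.63 = 5.14%.
After the first change, employed and labor force both rise by 96.11; unemployed unchanged → E = 2,208.18, U = 114.56, labor force = 2,322.74 thousand.
After the second change, unemployed falls and employed rises by 31.53; labor force unchanged → E = 2,239.71, U = 83.03, labor force = 2,322.74 thousand.
New unemployment rate = 83.03 / 2,322.74 = 3.57%.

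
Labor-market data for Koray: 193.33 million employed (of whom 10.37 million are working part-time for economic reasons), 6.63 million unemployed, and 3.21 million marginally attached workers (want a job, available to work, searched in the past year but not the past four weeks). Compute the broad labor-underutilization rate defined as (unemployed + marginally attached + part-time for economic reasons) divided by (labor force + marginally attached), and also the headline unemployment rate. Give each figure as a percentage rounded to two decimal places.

Labor force = 193.33 + 6.63 = 199.96 million.
Numerator = 6.63 + 3.21 + 10.37 = 20.21 million.
Denominator = 199.96 + 3.21 = 203.17 million.
Broad rate = 20.21 / 203.17 = 9.95%.
Headline unemployment rate = 6.63 / 199.96 = 3.32%.

Broad underutilization rate ≈ 9.95%; headline unemployment rate ≈ 3.32%.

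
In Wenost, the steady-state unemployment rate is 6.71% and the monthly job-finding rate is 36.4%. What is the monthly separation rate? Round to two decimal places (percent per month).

From u* = s/(s+f): s = u·f/(1−u).
s = 0.0671 × 36.4 / (1 − 0.0671) = 2.4424 / 0.9329 ≈ 2.62% per month.

Separation rate ≈ 2.62% per month.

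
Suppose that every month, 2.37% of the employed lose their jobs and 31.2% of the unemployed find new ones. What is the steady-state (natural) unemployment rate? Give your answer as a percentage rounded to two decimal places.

Steady-state unemployment rate ≈ 7.06%.

At steady state the flows balance: s·E = f·U, so U/(E+U) = s/(s+f).
u* = 2.37 / (2.37 + 31.2) = 2.37 / 33.57 = 7.06%.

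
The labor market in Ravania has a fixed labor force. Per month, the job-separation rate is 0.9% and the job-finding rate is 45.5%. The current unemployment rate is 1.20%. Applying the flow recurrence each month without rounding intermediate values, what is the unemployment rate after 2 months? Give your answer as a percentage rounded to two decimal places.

With a fixed labor force, u_{t+1} = u_t + s·(1−u_t) − f·u_t = u_t·(1−s−f) + s.
Here 1−s−f = 0.536 and s = 0.009.
u_1 = 0.012000 × 0.536 + 0.009 = 0.015432.
u_2 = 0.015432 × 0.536 + 0.009 = 0.017272.

Unemployment rate after two months ≈ 1.73%.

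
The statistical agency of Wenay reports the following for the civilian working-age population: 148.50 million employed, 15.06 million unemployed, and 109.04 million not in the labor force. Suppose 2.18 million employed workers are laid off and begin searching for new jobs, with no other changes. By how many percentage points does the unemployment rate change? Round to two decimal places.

The unemployment rate changes by +1.33 percentage points.

Initially, labor force = 148.50 + 15.06 = 163.56 million, so u = 15.06/163.56 = 9.21%.
After the change, employed falls and unemployed rises by 2.18; labor force unchanged → E = 146.32, U = 17.24, labor force = 163.56 million.
New unemployment rate = 17.24 / 163.56 = 10.54%.
Change = 10.54% − 9.21% = +1.33 percentage points.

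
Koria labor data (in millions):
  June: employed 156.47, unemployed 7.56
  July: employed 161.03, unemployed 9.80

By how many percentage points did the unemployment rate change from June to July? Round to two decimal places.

June: labor force = 156.47 + 7.56 = 164.03; u = 7.56/164.03 = 4.61%.
July: labor force = 161.03 + 9.80 = 170.83; u = 9.80/170.83 = 5.74%.
Change = 5.74% − 4.61% = +1.13 pp.

The unemployment rate changed by +1.13 percentage points.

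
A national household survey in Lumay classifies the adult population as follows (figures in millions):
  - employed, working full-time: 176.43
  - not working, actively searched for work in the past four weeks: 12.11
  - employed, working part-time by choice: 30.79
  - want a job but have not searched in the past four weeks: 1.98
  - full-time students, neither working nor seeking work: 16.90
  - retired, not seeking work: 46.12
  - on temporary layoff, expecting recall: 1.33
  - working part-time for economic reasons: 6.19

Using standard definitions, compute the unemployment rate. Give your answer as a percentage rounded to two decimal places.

Employed = 176.43 + 30.79 + 6.19 = 213.41 million (anyone who worked, including part-time for economic reasons, counts as employed).
Unemployed = 12.11 + 1.33 = 13.44 million (jobless and actively searching, or on temporary layoff).
Labor force = 213.41 + 13.44 = 226.85 million.
Unemployment rate = 13.44 / 226.85 = 5.92%.

Unemployment rate ≈ 5.92%.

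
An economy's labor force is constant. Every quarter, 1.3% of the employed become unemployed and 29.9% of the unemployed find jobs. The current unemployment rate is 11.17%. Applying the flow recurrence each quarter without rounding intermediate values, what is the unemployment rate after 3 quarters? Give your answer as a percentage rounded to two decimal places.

Unemployment rate after three quarters ≈ 6.45%.

With a fixed labor force, u_{t+1} = u_t + s·(1−u_t) − f·u_t = u_t·(1−s−f) + s.
Here 1−s−f = 0.688 and s = 0.013.
u_1 = 0.111700 × 0.688 + 0.013 = 0.089850.
u_2 = 0.089850 × 0.688 + 0.013 = 0.074817.
u_3 = 0.074817 × 0.688 + 0.013 = 0.064474.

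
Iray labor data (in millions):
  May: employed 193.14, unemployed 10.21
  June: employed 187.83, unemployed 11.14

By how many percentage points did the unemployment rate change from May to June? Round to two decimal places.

The unemployment rate changed by +0.58 percentage points.

May: labor force = 193.14 + 10.21 = 203.35; u = 10.21/203.35 = 5.02%.
June: labor force = 187.83 + 11.14 = 198.97; u = 11.14/198.97 = 5.60%.
Change = 5.60% − 5.02% = +0.58 pp.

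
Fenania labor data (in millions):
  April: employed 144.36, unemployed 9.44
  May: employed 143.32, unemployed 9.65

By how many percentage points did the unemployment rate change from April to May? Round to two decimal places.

April: labor force = 144.36 + 9.44 = 153.80; u = 9.44/153.80 = 6.14%.
May: labor force = 143.32 + 9.65 = 152.97; u = 9.65/152.97 = 6.31%.
Change = 6.31% − 6.14% = +0.17 pp.

The unemployment rate changed by +0.17 percentage points.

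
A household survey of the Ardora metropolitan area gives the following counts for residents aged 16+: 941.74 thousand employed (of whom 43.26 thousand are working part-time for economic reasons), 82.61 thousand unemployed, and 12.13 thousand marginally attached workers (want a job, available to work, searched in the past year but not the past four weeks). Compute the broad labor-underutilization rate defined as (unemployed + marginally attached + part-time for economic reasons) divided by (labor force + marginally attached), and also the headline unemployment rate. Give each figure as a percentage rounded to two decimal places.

Labor force = 941.74 + 82.61 = 1,024.35 thousand.
Numerator = 82.61 + 12.13 + 43.26 = 138.00 thousand.
Denominator = 1,024.35 + 12.13 = 1,036.48 thousand.
Broad rate = 138.00 / 1,036.48 = 13.31%.
Headline unemployment rate = 82.61 / 1,024.35 = 8.06%.

Broad underutilization rate ≈ 13.31%; headline unemployment rate ≈ 8.06%.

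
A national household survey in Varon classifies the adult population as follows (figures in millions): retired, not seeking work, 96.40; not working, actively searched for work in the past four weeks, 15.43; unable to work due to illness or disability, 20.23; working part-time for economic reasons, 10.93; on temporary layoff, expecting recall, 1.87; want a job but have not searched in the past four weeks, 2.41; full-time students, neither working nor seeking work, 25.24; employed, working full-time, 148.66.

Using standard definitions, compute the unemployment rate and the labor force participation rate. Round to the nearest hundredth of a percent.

Employed = 10.93 + 148.66 = 159.59 million (anyone who worked, including part-time for economic reasons, counts as employed).
Unemployed = 15.43 + 1.87 = 17.30 million (jobless and actively searching, or on temporary layoff).
Labor force = 159.59 + 17.30 = 176.89 million.
Not in labor force = 96.40 + 20.23 + 2.41 + 25.24 = 144.28 million (those not working and not actively searching are outside the labor force — including those who want a job but have given up searching).
Civilian working-age population = 176.89 + 144.28 = 321.17 million.
Unemployment rate = 17.30 / 176.89 = 9.78%.
Labor force participation rate = 176.89 / 321.17 = 55.08%.

Unemployment rate ≈ 9.78%; labor force participation rate ≈ 55.08%.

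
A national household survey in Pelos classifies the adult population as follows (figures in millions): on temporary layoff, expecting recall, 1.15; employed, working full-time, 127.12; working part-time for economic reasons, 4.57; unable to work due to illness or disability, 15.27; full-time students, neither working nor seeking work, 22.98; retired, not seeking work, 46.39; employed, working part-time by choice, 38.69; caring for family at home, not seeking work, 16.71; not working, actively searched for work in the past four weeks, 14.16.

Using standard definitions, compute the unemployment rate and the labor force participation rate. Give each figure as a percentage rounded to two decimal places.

Unemployment rate ≈ 8.24%; labor force participation rate ≈ 64.69%.

Employed = 127.12 + 4.57 + 38.69 = 170.38 million (anyone who worked, including part-time for economic reasons, counts as employed).
Unemployed = 1.15 + 14.16 = 15.31 million (jobless and actively searching, or on temporary layoff).
Labor force = 170.38 + 15.31 = 185.69 million.
Not in labor force = 15.27 + 22.98 + 46.39 + 16.71 = 101.35 million (those not working and not actively searching are outside the labor force).
Civilian working-age population = 185.69 + 101.35 = 287.04 million.
Unemployment rate = 15.31 / 185.69 = 8.24%.
Labor force participation rate = 185.69 / 287.04 = 64.69%.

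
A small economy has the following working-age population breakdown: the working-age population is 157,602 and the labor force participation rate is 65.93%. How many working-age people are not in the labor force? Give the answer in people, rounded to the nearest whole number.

About 53,695 are not in the labor force.

Share not in the labor force = 1 − 0.6593 = 0.3407.
Not in labor force = 0.3407 × 157,602 ≈ 53,695.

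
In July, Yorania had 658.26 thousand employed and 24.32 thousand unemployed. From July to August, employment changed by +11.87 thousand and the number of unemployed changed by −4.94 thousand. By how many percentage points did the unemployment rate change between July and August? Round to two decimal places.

July: labor force = 658.26 + 24.32 = 682.58; u = 24.32/682.58 = 3.56%.
August: labor force = 670.13 + 19.38 = 689.51; u = 19.38/689.51 = 2.81%.
Change = 2.81% − 3.56% = −0.75 pp.

The unemployment rate changed by −0.75 percentage points.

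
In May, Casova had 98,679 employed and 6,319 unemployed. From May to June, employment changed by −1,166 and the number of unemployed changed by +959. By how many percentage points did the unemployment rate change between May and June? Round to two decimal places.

May: labor force = 98,679 + 6,319 = 104,998; u = 6,319/104,998 = 6.02%.
June: labor force = 97,513 + 7,278 = 104,791; u = 7,278/104,791 = 6.95%.
Change = 6.95% − 6.02% = +0.93 pp.

The unemployment rate changed by +0.93 percentage points.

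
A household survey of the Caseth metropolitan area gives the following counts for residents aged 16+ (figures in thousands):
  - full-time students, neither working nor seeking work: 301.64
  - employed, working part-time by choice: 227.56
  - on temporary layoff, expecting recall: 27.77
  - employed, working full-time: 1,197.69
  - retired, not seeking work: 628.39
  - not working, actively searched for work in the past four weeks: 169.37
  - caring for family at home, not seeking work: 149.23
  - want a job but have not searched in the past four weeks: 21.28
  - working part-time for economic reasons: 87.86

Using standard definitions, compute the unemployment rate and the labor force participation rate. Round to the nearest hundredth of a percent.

Unemployment rate ≈ 11.53%; labor force participation rate ≈ 60.85%.

Employed = 227.56 + 1,197.69 + 87.86 = 1,513.11 thousand (anyone who worked, including part-time for economic reasons, counts as employed).
Unemployed = 27.77 + 169.37 = 197.14 thousand (jobless and actively searching, or on temporary layoff).
Labor force = 1,513.11 + 197.14 = 1,710.25 thousand.
Not in labor force = 301.64 + 628.39 + 149.23 + 21.28 = 1,100.54 thousand (those not working and not actively searching are outside the labor force — including those who want a job but have given up searching).
Civilian working-age population = 1,710.25 + 1,100.54 = 2,810.79 thousand.
Unemployment rate = 197.14 / 1,710.25 = 11.53%.
Labor force participation rate = 1,710.25 / 2,810.79 = 60.85%.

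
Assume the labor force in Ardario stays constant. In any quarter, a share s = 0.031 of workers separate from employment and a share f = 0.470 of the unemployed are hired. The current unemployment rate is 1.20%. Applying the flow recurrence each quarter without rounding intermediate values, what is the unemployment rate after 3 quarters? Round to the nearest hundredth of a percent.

With a fixed labor force, u_{t+1} = u_t + s·(1−u_t) − f·u_t = u_t·(1−s−f) + s.
Here 1−s−f = 0.499 and s = 0.031.
u_1 = 0.012000 × 0.499 + 0.031 = 0.036988.
u_2 = 0.036988 × 0.499 + 0.031 = 0.049457.
u_3 = 0.049457 × 0.499 + 0.031 = 0.055679.

Unemployment rate after three quarters ≈ 5.57%.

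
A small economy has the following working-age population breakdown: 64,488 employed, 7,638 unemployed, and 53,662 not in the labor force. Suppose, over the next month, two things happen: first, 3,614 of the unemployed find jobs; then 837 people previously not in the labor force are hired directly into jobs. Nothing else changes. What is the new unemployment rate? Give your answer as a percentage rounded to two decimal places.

Initially, labor force = 64,488 + 7,638 = 72,126, so u = 7,638/72,126 = 10.59%.
After the first change, unemployed falls and employed rises by 3,614; labor force unchanged → E = 68,102, U = 4,024, labor force = 72,126.
After the second change, employed and labor force both rise by 837; unemployed unchanged → E = 68,939, U = 4,024, labor force = 72,963.
New unemployment rate = 4,024 / 72,963 = 5.52%.

New unemployment rate ≈ 5.52%.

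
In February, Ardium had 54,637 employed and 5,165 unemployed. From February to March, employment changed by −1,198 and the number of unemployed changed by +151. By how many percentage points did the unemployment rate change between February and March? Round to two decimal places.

February: labor force = 54,637 + 5,165 = 59,802; u = 5,165/59,802 = 8.64%.
March: labor force = 53,439 + 5,316 = 58,755; u = 5,316/58,755 = 9.05%.
Change = 9.05% − 8.64% = +0.41 pp.

The unemployment rate changed by +0.41 percentage points.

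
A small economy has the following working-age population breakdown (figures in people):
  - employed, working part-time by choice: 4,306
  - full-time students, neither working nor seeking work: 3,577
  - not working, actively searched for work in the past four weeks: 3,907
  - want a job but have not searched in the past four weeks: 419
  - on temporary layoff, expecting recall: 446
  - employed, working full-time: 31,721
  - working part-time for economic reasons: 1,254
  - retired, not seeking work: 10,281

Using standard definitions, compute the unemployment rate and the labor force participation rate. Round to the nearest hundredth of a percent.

Unemployment rate ≈ 10.46%; labor force participation rate ≈ 74.46%.

Employed = 4,306 + 31,721 + 1,254 = 37,281 (anyone who worked, including part-time for economic reasons, counts as employed).
Unemployed = 3,907 + 446 = 4,353 (jobless and actively searching, or on temporary layoff).
Labor force = 37,281 + 4,353 = 41,634.
Not in labor force = 3,577 + 419 + 10,281 = 14,277 (those not working and not actively searching are outside the labor force — including those who want a job but have given up searching).
Civilian working-age population = 41,634 + 14,277 = 55,911.
Unemployment rate = 4,353 / 41,634 = 10.46%.
Labor force participation rate = 41,634 / 55,911 = 74.46%.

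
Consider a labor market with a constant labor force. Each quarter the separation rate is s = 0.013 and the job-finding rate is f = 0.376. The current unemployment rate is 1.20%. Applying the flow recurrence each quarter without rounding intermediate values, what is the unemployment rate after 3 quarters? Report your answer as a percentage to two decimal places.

Unemployment rate after three quarters ≈ 2.85%.

With a fixed labor force, u_{t+1} = u_t + s·(1−u_t) − f·u_t = u_t·(1−s−f) + s.
Here 1−s−f = 0.611 and s = 0.013.
u_1 = 0.012000 × 0.611 + 0.013 = 0.020332.
u_2 = 0.020332 × 0.611 + 0.013 = 0.025423.
u_3 = 0.025423 × 0.611 + 0.013 = 0.028533.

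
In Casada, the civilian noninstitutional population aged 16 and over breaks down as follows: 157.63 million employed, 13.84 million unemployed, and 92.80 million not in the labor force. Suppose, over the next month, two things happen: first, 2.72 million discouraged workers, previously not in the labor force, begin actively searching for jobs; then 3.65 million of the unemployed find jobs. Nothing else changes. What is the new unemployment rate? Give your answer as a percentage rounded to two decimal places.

Initially, labor force = 157.63 + 13.84 = 171.47 million, so u = 13.84/171.47 = 8.07%.
After the first change, unemployed and labor force both rise by 2.72 → E = 157.63, U = 16.56, labor force = 174.19 million.
After the second change, unemployed falls and employed rises by 3.65; labor force unchanged → E = 161.28, U = 12.91, labor force = 174.19 million.
New unemployment rate = 12.91 / 174.19 = 7.41%.

New unemployment rate ≈ 7.41%.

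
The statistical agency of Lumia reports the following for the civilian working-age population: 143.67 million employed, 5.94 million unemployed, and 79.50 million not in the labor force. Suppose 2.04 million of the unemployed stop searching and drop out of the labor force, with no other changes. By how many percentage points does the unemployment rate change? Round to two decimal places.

Initially, labor force = 143.67 + 5.94 = 149.61 million, so u = 5.94/149.61 = 3.97%.
After the change, unemployed and labor force both fall by 2.04 → E = 143.67, U = 3.90, labor force = 147.57 million.
New unemployment rate = 3.90 / 147.57 = 2.64%.
Change = 2.64% − 3.97% = −1.33 percentage points.

The unemployment rate changes by −1.33 percentage points.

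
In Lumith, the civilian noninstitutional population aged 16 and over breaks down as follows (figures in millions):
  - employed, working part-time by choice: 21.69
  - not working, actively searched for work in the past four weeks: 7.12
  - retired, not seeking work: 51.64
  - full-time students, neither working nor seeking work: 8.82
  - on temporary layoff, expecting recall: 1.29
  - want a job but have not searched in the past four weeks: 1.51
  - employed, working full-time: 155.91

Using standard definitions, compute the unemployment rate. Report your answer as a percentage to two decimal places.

Unemployment rate ≈ 4.52%.

Employed = 21.69 + 155.91 = 177.60 million.
Unemployed = 7.12 + 1.29 = 8.41 million (jobless and actively searching, or on temporary layoff).
Labor force = 177.60 + 8.41 = 186.01 million.
Unemployment rate = 8.41 / 186.01 = 4.52%.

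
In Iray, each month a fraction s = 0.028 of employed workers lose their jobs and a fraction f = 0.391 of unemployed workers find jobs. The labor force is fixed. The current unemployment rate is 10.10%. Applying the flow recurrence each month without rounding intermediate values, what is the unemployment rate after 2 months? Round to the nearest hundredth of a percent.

With a fixed labor force, u_{t+1} = u_t + s·(1−u_t) − f·u_t = u_t·(1−s−f) + s.
Here 1−s−f = 0.581 and s = 0.028.
u_1 = 0.101000 × 0.581 + 0.028 = 0.086681.
u_2 = 0.086681 × 0.581 + 0.028 = 0.078362.

Unemployment rate after two months ≈ 7.84%.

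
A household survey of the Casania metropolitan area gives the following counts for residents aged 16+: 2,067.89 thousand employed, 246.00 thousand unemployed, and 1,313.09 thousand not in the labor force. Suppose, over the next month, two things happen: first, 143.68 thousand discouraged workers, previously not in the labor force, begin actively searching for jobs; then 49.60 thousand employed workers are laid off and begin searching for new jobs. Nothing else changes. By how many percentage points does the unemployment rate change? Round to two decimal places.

The unemployment rate changes by +7.24 percentage points.

Initially, labor force = 2,067.89 + 246.00 = 2,313.89 thousand, so u = 246.00/2,313.89 = 10.63%.
After the first change, unemployed and labor force both rise by 143.68 → E = 2,067.89, U = 389.68, labor force = 2,457.57 thousand.
After the second change, employed falls and unemployed rises by 49.60; labor force unchanged → E = 2,018.29, U = 439.28, labor force = 2,457.57 thousand.
New unemployment rate = 439.28 / 2,457.57 = 17.87%.
Change = 17.87% − 10.63% = +7.24 percentage points.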